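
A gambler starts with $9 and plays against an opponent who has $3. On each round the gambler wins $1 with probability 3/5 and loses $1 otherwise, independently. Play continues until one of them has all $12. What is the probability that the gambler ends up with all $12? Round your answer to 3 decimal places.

Let r = q/p = (2/5)/(3/5) = 2/3. The recurrence P(i) = p·P(i+1) + q·P(i−1) with P(0)=0, P(12)=1 gives P(i) = (1 − r^i)/(1 − r^12).
P(9) = (1 − (2/3)^9) / (1 − (2/3)^12) = 27243/27755 ≈ 0.982.

0.982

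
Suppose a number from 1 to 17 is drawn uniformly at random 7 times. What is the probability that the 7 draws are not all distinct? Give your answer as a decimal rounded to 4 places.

P(all 7 different) = 17/17 · 16/17 · ··· · 11/17 ≈ 0.2389.
P(at least two equal) = 1 − 0.2389 = 0.7611.

0.7611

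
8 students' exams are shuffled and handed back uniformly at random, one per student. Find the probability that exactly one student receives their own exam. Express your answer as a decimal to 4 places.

0.3679

Choose which one is fixed: C(8,1) = 8 ways.
The remaining 7 must have no fixed point: D(7) = 1854.
P = 8·1854/40320 = 103/280 ≈ 0.3679.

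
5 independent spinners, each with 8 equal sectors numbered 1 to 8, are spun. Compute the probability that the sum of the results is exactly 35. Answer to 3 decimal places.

0.004

There are 8^5 = 32768 equally likely outcomes.
The number of ordered 5-tuples from {1,…,8} summing to 35 is 126.
P(sum = 35) = 126/32768 = 63/16384 ≈ 0.004.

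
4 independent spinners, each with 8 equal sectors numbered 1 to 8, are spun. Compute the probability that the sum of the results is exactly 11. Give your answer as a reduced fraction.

15/512

There are 8^4 = 4096 equally likely outcomes.
The number of ordered 4-tuples from {1,…,8} summing to 11 is 120.
P(sum = 11) = 120/4096 = 15/512.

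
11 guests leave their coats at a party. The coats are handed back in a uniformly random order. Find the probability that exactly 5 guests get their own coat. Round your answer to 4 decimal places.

0.0031

Choose which 5 of the 11 are fixed: C(11,5) = 462 ways.
The remaining 6 must have no fixed point: D(6) = 265.
P = 462·265/39916800 = 53/17280 ≈ 0.0031.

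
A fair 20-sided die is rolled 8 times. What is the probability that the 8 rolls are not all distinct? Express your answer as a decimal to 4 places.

0.8016

P(all 8 different) = 20/20 · 19/20 · ··· · 13/20 ≈ 0.1984.
P(at least two equal) = 1 − 0.1984 = 0.8016.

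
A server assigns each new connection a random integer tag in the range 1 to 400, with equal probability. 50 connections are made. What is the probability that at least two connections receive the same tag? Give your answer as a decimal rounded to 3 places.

It's easier to compute the probability that all 50 are distinct.
P(all distinct) = 400/400 · 399/400 · ··· · 351/400 ≈ 0.041.
So the probability of at least one match is 1 − 0.041 = 0.959.

0.959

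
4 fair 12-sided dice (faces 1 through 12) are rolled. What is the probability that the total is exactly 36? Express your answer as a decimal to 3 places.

There are 12^4 = 20736 equally likely outcomes.
The number of ordered 4-tuples from {1,…,12} summing to 36 is 451.
P(sum = 36) = 451/20736 ≈ 0.022.

0.022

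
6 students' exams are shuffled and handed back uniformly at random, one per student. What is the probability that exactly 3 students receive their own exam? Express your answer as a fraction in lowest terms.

1/18

Choose which 3 of the 6 are fixed: C(6,3) = 20 ways.
The remaining 3 must have no fixed point: D(3) = 2.
P = 20·2/720 = 1/18.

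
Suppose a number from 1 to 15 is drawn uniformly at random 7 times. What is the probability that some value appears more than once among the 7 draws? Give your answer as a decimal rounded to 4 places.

P(all 7 different) = 15/15 · 14/15 · ··· · 9/15 ≈ 0.1898.
P(at least two equal) = 1 − 0.1898 = 0.8102.

0.8102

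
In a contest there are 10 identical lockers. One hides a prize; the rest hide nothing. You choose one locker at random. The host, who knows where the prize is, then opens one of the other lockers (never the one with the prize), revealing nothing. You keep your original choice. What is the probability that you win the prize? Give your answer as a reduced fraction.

1/10

The host can always open an empty locker regardless of your choice, so this gives no information about your original locker.
P(win by staying) = 1/10.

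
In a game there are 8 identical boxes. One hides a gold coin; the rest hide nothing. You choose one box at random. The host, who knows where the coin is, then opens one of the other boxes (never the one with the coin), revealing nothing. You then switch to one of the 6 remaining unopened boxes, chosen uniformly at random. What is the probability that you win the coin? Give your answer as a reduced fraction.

Your original box holds the coin with probability 1/8, so the other 7 collectively hold it with probability 7/8.
The host can always find an empty box to open, so this doesn't change that 7/8; it is now spread over the 6 remaining unopened boxes.
P(win by switching) = (7/8) · (1/6) = 7/48.

7/48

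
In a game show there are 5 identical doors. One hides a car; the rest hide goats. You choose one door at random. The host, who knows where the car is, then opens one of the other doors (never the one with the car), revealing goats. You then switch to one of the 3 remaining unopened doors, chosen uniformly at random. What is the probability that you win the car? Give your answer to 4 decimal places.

Your original door holds the car with probability 1/5, so the other 4 collectively hold it with probability 4/5.
The host can always find an empty door to open, so this doesn't change that 4/5; it is now spread over the 3 remaining unopened doors.
P(win by switching) = (4/5) · (1/3) = 4/15 ≈ 0.2667.

0.2667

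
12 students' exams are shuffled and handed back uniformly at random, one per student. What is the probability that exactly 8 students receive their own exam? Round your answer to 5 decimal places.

Choose which 8 of the 12 are fixed: C(12,8) = 495 ways.
The remaining 4 must have no fixed point: D(4) = 9.
P = 495·9/479001600 = 1/107520 ≈ 0.00001.

0.00001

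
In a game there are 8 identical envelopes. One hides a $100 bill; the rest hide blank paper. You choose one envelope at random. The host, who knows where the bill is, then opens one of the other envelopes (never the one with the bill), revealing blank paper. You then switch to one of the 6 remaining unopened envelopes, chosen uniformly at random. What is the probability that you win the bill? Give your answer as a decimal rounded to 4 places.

0.1458

Your original envelope holds the bill with probability 1/8, so the other 7 collectively hold it with probability 7/8.
The host can always find an empty envelope to open, so this doesn't change that 7/8; it is now spread over the 6 remaining unopened envelopes.
P(win by switching) = (7/8) · (1/6) = 7/48 ≈ 0.1458.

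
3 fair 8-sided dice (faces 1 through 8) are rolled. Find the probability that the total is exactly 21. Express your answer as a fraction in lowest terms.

5/256

There are 8^3 = 512 equally likely outcomes.
The number of ordered 3-tuples from {1,…,8} summing to 21 is 10.
P(sum = 21) = 10/512 = 5/256.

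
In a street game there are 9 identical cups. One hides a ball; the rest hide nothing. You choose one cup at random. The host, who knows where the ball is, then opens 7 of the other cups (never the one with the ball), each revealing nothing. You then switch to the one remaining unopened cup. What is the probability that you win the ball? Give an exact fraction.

Your original cup holds the ball with probability 1/9, so the other 8 collectively hold it with probability 8/9.
The host can always find 7 empty cups to open, so the reveals don't change that 8/9; it is now spread over the 1 remaining unopened cup.
P(win by switching) = (8/9) · (1/1) = 8/9.

8/9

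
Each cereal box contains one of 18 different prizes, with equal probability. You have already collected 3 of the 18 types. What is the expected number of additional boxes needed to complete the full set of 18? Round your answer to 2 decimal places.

Starting from 3 distinct types, each trial gives a new one with probability (18−i)/18 when i types are held, so the wait for the next new type is 18/(18−i).
E = 18/15 + 18/14 + 18/13 + 18/12 + 18/11 + 18/10 + 18/9 + 18/8 + 18/7 + 18/6 + 18/5 + 18/4 + 18/3 + 18/2 + 18/1 = 1195757/20020 ≈ 59.73.

59.73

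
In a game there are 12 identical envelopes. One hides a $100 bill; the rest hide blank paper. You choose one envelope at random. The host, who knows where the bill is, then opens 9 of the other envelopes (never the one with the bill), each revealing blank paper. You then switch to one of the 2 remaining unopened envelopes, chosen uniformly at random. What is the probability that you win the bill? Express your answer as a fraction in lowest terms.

11/24

Your original envelope holds the bill with probability 1/12, so the other 11 collectively hold it with probability 11/12.
The host can always find 9 empty envelopes to open, so the reveals don't change that 11/12; it is now spread over the 2 remaining unopened envelopes.
P(win by switching) = (11/12) · (1/2) = 11/24.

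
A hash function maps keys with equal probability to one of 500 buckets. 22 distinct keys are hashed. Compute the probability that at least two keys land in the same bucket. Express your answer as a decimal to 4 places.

0.3742

It's easier to compute the probability that all 22 are distinct.
P(all distinct) = 500/500 · 499/500 · ··· · 479/500 ≈ 0.6258.
So the probability of at least one match is 1 − 0.6258 = 0.3742.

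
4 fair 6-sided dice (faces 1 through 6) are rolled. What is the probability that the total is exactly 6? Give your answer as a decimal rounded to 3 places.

0.008

There are 6^4 = 1296 equally likely outcomes.
The number of ordered 4-tuples from {1,…,6} summing to 6 is 10.
P(sum = 6) = 10/1296 = 5/648 ≈ 0.008.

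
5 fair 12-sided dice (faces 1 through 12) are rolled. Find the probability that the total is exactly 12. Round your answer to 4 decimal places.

There are 12^5 = 248832 equally likely outcomes.
The number of ordered 5-tuples from {1,…,12} summing to 12 is 330.
P(sum = 12) = 330/248832 = 55/41472 ≈ 0.0013.

0.0013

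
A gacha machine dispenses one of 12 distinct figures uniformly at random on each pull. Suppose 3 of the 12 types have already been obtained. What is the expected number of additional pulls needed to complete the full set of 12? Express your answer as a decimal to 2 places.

33.95

Starting from 3 distinct types, each trial gives a new one with probability (12−i)/12 when i types are held, so the wait for the next new type is 12/(12−i).
E = 12/9 + 12/8 + 12/7 + 12/6 + 12/5 + 12/4 + 12/3 + 12/2 + 12/1 = 7129/210 ≈ 33.95.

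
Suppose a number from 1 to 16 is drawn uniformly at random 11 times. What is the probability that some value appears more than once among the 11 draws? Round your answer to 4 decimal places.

0.9901

P(all 11 different) = 16/16 · 15/16 · ··· · 6/16 ≈ 0.0099.
P(at least two equal) = 1 − 0.0099 = 0.9901.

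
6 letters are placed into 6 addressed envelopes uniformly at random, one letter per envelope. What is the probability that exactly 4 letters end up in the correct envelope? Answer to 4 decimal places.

Choose which 4 of the 6 are fixed: C(6,4) = 15 ways.
The remaining 2 must have no fixed point: D(2) = 1.
P = 15·1/720 = 1/48 ≈ 0.0208.

0.0208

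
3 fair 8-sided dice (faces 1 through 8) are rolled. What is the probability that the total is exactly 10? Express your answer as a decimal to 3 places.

0.070

There are 8^3 = 512 equally likely outcomes.
The number of ordered 3-tuples from {1,…,8} summing to 10 is 36.
P(sum = 10) = 36/512 = 9/128 ≈ 0.070.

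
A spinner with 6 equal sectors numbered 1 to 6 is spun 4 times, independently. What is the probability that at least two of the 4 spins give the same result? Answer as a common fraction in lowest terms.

P(all 4 different) = 6/6 · 5/6 · ··· · 3/6 = 5/18.
P(at least two equal) = 1 − 5/18 = 13/18.

13/18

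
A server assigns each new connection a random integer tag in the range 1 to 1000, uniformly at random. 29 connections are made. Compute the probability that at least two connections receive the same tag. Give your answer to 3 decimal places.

0.336

It's easier to compute the probability that all 29 are distinct.
P(all distinct) = 1000/1000 · 999/1000 · ··· · 972/1000 ≈ 0.664.
So the probability of at least one match is 1 − 0.664 = 0.336.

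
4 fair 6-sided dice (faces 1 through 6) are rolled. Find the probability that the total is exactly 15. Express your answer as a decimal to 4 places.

0.1080

There are 6^4 = 1296 equally likely outcomes.
The number of ordered 4-tuples from {1,…,6} summing to 15 is 140.
P(sum = 15) = 140/1296 = 35/324 ≈ 0.1080.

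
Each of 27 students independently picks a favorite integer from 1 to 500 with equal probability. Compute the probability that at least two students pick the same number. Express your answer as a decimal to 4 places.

It's easier to compute the probability that all 27 are distinct.
P(all distinct) = 500/500 · 499/500 · ··· · 474/500 ≈ 0.4893.
So the probability of at least one match is 1 − 0.4893 = 0.5107.

0.5107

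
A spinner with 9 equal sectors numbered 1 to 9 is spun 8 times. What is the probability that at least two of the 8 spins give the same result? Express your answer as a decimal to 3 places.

P(all 8 different) = 9/9 · 8/9 · ··· · 2/9 ≈ 0.008.
P(at least two equal) = 1 − 0.008 = 0.992.

0.992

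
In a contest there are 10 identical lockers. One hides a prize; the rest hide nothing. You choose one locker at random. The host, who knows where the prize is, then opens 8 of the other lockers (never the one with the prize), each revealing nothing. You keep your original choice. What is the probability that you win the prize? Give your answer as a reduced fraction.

1/10

The host can always open 8 empty lockers regardless of your choice, so the reveals give no information about your original locker.
P(win by staying) = 1/10.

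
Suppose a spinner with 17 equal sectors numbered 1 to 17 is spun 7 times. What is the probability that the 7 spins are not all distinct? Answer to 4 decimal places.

0.7611

P(all 7 different) = 17/17 · 16/17 · ··· · 11/17 ≈ 0.2389.
P(at least two equal) = 1 − 0.2389 = 0.7611.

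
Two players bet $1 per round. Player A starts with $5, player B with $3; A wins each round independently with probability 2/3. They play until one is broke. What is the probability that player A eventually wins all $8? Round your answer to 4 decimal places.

0.9725

Let r = q/p = (1/3)/(2/3) = 1/2. The recurrence P(i) = p·P(i+1) + q·P(i−1) with P(0)=0, P(8)=1 gives P(i) = (1 − r^i)/(1 − r^8).
P(5) = (1 − (1/2)^5) / (1 − (1/2)^8) = 248/255 ≈ 0.9725.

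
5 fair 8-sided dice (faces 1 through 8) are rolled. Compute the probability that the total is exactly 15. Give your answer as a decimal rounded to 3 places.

There are 8^5 = 32768 equally likely outcomes.
The number of ordered 5-tuples from {1,…,8} summing to 15 is 926.
P(sum = 15) = 926/32768 = 463/16384 ≈ 0.028.

0.028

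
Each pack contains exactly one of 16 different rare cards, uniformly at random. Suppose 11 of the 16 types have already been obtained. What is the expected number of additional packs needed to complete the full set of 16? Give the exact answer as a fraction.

548/15

Starting from 11 distinct types, each trial gives a new one with probability (16−i)/16 when i types are held, so the wait for the next new type is 16/(16−i).
E = 16/5 + 16/4 + 16/3 + 16/2 + 16/1 = 548/15.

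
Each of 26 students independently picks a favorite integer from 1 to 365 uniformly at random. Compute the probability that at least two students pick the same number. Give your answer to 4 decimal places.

It's easier to compute the probability that all 26 are distinct.
P(all distinct) = 365/365 · 364/365 · ··· · 340/365 ≈ 0.4018.
So the probability of at least one match is 1 − 0.4018 = 0.5982.

0.5982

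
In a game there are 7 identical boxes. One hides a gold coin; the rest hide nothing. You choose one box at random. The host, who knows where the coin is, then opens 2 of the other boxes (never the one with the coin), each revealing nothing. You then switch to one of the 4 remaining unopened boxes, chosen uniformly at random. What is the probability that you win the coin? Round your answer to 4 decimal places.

0.2143

Your original box holds the coin with probability 1/7, so the other 6 collectively hold it with probability 6/7.
The host can always find 2 empty boxes to open, so the reveals don't change that 6/7; it is now spread over the 4 remaining unopened boxes.
P(win by switching) = (6/7) · (1/4) = 3/14 ≈ 0.2143.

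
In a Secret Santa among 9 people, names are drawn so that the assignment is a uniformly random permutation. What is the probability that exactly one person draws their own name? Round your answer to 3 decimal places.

0.368

Choose which one is fixed: C(9,1) = 9 ways.
The remaining 8 must have no fixed point: D(8) = 14833.
P = 9·14833/362880 = 2119/5760 ≈ 0.368.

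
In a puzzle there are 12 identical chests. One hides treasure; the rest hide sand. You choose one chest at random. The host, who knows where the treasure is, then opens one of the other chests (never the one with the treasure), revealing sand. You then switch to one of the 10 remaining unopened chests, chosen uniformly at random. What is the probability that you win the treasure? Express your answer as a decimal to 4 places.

0.0917

Your original chest holds the treasure with probability 1/12, so the other 11 collectively hold it with probability 11/12.
The host can always find an empty chest to open, so this doesn't change that 11/12; it is now spread over the 10 remaining unopened chests.
P(win by switching) = (11/12) · (1/10) = 11/120 ≈ 0.0917.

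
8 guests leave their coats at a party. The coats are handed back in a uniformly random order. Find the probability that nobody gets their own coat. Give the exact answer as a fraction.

This is the derangement probability: permutations of 8 with no fixed point.
D(8) = 8! · (1 − 1/1! + 1/2! − ··· + (−1)^8/8!) = 14833.
P = 14833/40320 = 2119/5760.

2119/5760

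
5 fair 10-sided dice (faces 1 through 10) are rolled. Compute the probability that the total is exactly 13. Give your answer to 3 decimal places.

There are 10^5 = 100000 equally likely outcomes.
The number of ordered 5-tuples from {1,…,10} summing to 13 is 495.
P(sum = 13) = 495/100000 = 99/20000 ≈ 0.005.

0.005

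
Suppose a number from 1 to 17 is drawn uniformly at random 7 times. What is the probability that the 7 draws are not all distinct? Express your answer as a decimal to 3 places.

P(all 7 different) = 17/17 · 16/17 · ··· · 11/17 ≈ 0.239.
P(at least two equal) = 1 − 0.239 = 0.761.

0.761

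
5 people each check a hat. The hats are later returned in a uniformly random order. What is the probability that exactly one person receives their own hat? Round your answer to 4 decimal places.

0.3750

Choose which one is fixed: C(5,1) = 5 ways.
The remaining 4 must have no fixed point: D(4) = 9.
P = 5·9/120 = 3/8 ≈ 0.3750.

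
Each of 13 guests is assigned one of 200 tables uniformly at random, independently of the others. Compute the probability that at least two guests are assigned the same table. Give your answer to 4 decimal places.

It's easier to compute the probability that all 13 are distinct.
P(all distinct) = 200/200 · 199/200 · ··· · 188/200 ≈ 0.6714.
So the probability of at least one match is 1 − 0.6714 = 0.3286.

0.3286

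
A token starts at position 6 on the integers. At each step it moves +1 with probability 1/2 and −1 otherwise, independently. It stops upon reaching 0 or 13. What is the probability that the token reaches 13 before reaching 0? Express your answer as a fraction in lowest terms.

6/13

With a fair step, P(i) = ½P(i−1) + ½P(i+1) with P(0)=0, P(13)=1 has the linear solution P(i) = i/13.
P(6) = 6/13.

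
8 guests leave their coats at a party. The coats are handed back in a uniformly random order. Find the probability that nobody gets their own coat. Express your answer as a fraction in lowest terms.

This is the derangement probability: permutations of 8 with no fixed point.
D(8) = 8! · (1 − 1/1! + 1/2! − ··· + (−1)^8/8!) = 14833.
P = 14833/40320 = 2119/5760.

2119/5760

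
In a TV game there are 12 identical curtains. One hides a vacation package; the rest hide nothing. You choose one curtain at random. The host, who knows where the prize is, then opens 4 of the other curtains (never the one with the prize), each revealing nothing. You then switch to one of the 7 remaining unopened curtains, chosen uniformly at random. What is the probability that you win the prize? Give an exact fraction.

Your original curtain holds the prize with probability 1/12, so the other 11 collectively hold it with probability 11/12.
The host can always find 4 empty curtains to open, so the reveals don't change that 11/12; it is now spread over the 7 remaining unopened curtains.
P(win by switching) = (11/12) · (1/7) = 11/84.

11/84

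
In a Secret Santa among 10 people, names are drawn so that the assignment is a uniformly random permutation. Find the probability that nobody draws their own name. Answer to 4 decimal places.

0.3679

This is the derangement probability: permutations of 10 with no fixed point.
D(10) = 10! · (1 − 1/1! + 1/2! − ··· + (−1)^10/10!) = 1334961.
P = 1334961/3628800 = 16481/44800 ≈ 0.3679.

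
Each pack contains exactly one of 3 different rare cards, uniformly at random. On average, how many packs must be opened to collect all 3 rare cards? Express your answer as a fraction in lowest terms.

11/2

After i distinct types are collected, each trial gives a new one with probability (3−i)/3, so the expected wait for the next new type is 3/(3−i).
E = 3/3 + 3/2 + 3/1 = 11/2.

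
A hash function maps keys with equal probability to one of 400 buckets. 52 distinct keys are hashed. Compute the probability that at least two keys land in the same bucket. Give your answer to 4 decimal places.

It's easier to compute the probability that all 52 are distinct.
P(all distinct) = 400/400 · 399/400 · ··· · 349/400 ≈ 0.0312.
So the probability of at least one match is 1 − 0.0312 = 0.9688.

0.9688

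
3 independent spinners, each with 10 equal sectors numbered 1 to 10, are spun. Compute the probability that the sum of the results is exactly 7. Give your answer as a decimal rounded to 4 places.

There are 10^3 = 1000 equally likely outcomes.
The number of ordered 3-tuples from {1,…,10} summing to 7 is 15.
P(sum = 7) = 15/1000 = 3/200 ≈ 0.0150.

0.0150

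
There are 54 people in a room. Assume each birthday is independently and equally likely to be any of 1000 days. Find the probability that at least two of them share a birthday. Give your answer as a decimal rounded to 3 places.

0.767

It's easier to compute the probability that all 54 are distinct.
P(all distinct) = 1000/1000 · 999/1000 · ··· · 947/1000 ≈ 0.233.
So the probability of at least one match is 1 − 0.233 = 0.767.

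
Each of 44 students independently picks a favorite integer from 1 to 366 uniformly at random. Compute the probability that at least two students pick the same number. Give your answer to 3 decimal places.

0.932

It's easier to compute the probability that all 44 are distinct.
P(all distinct) = 366/366 · 365/366 · ··· · 323/366 ≈ 0.068.
So the probability of at least one match is 1 − 0.068 = 0.932.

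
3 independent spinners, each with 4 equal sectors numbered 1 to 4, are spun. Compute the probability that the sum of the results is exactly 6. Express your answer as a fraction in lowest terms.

There are 4^3 = 64 equally likely outcomes.
The number of ordered 3-tuples from {1,…,4} summing to 6 is 10.
P(sum = 6) = 10/64 = 5/32.

5/32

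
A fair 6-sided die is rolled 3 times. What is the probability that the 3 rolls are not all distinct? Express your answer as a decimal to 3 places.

0.444

P(all 3 different) = 6/6 · 5/6 · ··· · 4/6 ≈ 0.556.
P(at least two equal) = 1 − 0.556 = 0.444.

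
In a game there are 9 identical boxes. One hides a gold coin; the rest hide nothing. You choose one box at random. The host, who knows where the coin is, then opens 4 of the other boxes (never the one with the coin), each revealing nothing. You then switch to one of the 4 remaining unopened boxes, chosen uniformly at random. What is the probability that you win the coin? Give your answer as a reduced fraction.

2/9

Your original box holds the coin with probability 1/9, so the other 8 collectively hold it with probability 8/9.
The host can always find 4 empty boxes to open, so the reveals don't change that 8/9; it is now spread over the 4 remaining unopened boxes.
P(win by switching) = (8/9) · (1/4) = 2/9.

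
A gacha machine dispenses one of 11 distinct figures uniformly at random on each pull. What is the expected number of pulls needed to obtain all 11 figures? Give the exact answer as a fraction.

83711/2520

After i distinct types are collected, each trial gives a new one with probability (11−i)/11, so the expected wait for the next new type is 11/(11−i).
E = 11/11 + 11/10 + 11/9 + 11/8 + 11/7 + 11/6 + 11/5 + 11/4 + 11/3 + 11/2 + 11/1 = 83711/2520.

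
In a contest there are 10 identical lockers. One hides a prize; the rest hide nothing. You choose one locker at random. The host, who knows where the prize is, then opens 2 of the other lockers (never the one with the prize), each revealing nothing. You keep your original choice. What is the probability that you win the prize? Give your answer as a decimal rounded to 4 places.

The host can always open 2 empty lockers regardless of your choice, so the reveals give no information about your original locker.
P(win by staying) = 1/10 ≈ 0.1000.

0.1000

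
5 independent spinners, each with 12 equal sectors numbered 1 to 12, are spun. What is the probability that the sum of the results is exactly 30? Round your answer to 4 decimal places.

There are 12^5 = 248832 equally likely outcomes.
The number of ordered 5-tuples from {1,…,12} summing to 30 is 11901.
P(sum = 30) = 11901/248832 = 3967/82944 ≈ 0.0478.

0.0478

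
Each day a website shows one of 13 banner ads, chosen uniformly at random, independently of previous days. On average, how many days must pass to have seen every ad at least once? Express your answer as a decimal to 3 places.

41.342

After i distinct types are collected, each trial gives a new one with probability (13−i)/13, so the expected wait for the next new type is 13/(13−i).
E = 13/13 + 13/12 + 13/11 + 13/10 + 13/9 + 13/8 + 13/7 + 13/6 + 13/5 + 13/4 + 13/3 + 13/2 + 13/1 = 1145993/27720 ≈ 41.342.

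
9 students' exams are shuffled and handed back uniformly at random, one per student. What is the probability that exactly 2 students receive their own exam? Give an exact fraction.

103/560

Choose which 2 of the 9 are fixed: C(9,2) = 36 ways.
The remaining 7 must have no fixed point: D(7) = 1854.
P = 36·1854/362880 = 103/560.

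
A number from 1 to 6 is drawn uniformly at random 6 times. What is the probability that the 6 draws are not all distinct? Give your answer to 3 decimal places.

P(all 6 different) = 6/6 · 5/6 · ··· · 1/6 ≈ 0.015.
P(at least two equal) = 1 − 0.015 = 0.985.

0.985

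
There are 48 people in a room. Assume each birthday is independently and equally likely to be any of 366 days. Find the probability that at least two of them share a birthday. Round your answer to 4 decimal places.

0.9602

It's easier to compute the probability that all 48 are distinct.
P(all distinct) = 366/366 · 365/366 · ··· · 319/366 ≈ 0.0398.
So the probability of at least one match is 1 − 0.0398 = 0.9602.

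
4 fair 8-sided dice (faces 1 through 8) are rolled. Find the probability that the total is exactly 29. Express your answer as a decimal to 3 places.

0.005

There are 8^4 = 4096 equally likely outcomes.
The number of ordered 4-tuples from {1,…,8} summing to 29 is 20.
P(sum = 29) = 20/4096 = 5/1024 ≈ 0.005.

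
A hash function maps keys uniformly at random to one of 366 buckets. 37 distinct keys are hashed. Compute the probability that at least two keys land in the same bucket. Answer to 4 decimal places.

0.8479

It's easier to compute the probability that all 37 are distinct.
P(all distinct) = 366/366 · 365/366 · ··· · 330/366 ≈ 0.1521.
So the probability of at least one match is 1 − 0.1521 = 0.8479.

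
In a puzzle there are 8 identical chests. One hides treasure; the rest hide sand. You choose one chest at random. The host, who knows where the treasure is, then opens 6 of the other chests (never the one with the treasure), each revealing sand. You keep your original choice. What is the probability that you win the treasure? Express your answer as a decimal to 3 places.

0.125

The host can always open 6 empty chests regardless of your choice, so the reveals give no information about your original chest.
P(win by staying) = 1/8 ≈ 0.125.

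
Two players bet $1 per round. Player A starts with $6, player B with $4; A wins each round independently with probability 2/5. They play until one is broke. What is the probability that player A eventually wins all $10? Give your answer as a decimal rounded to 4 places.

Let r = q/p = (3/5)/(2/5) = 3/2. The recurrence P(i) = p·P(i+1) + q·P(i−1) with P(0)=0, P(10)=1 gives P(i) = (1 − r^i)/(1 − r^10).
P(6) = (1 − (3/2)^6) / (1 − (3/2)^10) = 2128/11605 ≈ 0.1834.

0.1834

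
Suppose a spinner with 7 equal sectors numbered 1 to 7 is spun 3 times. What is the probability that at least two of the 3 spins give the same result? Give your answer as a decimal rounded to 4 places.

0.3878

P(all 3 different) = 7/7 · 6/7 · ··· · 5/7 ≈ 0.6122.
P(at least two equal) = 1 − 0.6122 = 0.3878.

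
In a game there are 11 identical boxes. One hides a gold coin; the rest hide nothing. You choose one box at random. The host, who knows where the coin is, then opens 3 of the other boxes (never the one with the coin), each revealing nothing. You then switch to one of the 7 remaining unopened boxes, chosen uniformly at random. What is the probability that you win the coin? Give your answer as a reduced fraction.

Your original box holds the coin with probability 1/11, so the other 10 collectively hold it with probability 10/11.
The host can always find 3 empty boxes to open, so the reveals don't change that 10/11; it is now spread over the 7 remaining unopened boxes.
P(win by switching) = (10/11) · (1/7) = 10/77.

10/77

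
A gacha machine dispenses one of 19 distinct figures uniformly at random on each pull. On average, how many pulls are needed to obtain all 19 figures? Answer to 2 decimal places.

67.41

After i distinct types are collected, each trial gives a new one with probability (19−i)/19, so the expected wait for the next new type is 19/(19−i).
E = 19/19 + 19/18 + 19/17 + 19/16 + 19/15 + 19/14 + 19/13 + 19/12 + 19/11 + 19/10 + 19/9 + 19/8 + 19/7 + 19/6 + 19/5 + 19/4 + 19/3 + 19/2 + 19/1 = 275295799/4084080 ≈ 67.41.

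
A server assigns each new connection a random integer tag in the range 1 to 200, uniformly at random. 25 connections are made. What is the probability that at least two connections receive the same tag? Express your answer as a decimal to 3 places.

It's easier to compute the probability that all 25 are distinct.
P(all distinct) = 200/200 · 199/200 · ··· · 176/200 ≈ 0.209.
So the probability of at least one match is 1 − 0.209 = 0.791.

0.791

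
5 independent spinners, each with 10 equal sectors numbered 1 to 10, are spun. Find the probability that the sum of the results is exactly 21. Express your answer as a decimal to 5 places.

There are 10^5 = 100000 equally likely outcomes.
The number of ordered 5-tuples from {1,…,10} summing to 21 is 3795.
P(sum = 21) = 3795/100000 = 759/20000 ≈ 0.03795.

0.03795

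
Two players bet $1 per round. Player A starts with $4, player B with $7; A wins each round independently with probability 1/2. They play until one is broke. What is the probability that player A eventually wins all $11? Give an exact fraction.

4/11

With a fair step, P(i) = ½P(i−1) + ½P(i+1) with P(0)=0, P(11)=1 has the linear solution P(i) = i/11.
P(4) = 4/11.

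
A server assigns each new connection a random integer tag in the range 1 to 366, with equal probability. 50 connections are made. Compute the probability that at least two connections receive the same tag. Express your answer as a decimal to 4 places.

0.9701

It's easier to compute the probability that all 50 are distinct.
P(all distinct) = 366/366 · 365/366 · ··· · 317/366 ≈ 0.0299.
So the probability of at least one match is 1 − 0.0299 = 0.9701.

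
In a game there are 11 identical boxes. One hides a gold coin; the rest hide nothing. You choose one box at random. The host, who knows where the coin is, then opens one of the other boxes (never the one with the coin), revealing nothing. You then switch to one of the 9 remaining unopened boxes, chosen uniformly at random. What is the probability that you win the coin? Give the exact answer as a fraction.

10/99

Your original box holds the coin with probability 1/11, so the other 10 collectively hold it with probability 10/11.
The host can always find an empty box to open, so this doesn't change that 10/11; it is now spread over the 9 remaining unopened boxes.
P(win by switching) = (10/11) · (1/9) = 10/99.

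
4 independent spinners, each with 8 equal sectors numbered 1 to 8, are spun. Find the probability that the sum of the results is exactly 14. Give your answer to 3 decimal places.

0.060

There are 8^4 = 4096 equally likely outcomes.
The number of ordered 4-tuples from {1,…,8} summing to 14 is 246.
P(sum = 14) = 246/4096 = 123/2048 ≈ 0.060.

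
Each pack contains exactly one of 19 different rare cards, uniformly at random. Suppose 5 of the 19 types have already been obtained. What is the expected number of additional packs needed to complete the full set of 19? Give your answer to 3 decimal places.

61.780

Starting from 5 distinct types, each trial gives a new one with probability (19−i)/19 when i types are held, so the wait for the next new type is 19/(19−i).
E = 19/14 + 19/13 + 19/12 + 19/11 + 19/10 + 19/9 + 19/8 + 19/7 + 19/6 + 19/5 + 19/4 + 19/3 + 19/2 + 19/1 = 22262927/360360 ≈ 61.780.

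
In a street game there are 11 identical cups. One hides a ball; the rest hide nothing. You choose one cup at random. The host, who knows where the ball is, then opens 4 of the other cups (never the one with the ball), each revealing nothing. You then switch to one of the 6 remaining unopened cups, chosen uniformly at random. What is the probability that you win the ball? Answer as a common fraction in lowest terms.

5/33

Your original cup holds the ball with probability 1/11, so the other 10 collectively hold it with probability 10/11.
The host can always find 4 empty cups to open, so the reveals don't change that 10/11; it is now spread over the 6 remaining unopened cups.
P(win by switching) = (10/11) · (1/6) = 5/33.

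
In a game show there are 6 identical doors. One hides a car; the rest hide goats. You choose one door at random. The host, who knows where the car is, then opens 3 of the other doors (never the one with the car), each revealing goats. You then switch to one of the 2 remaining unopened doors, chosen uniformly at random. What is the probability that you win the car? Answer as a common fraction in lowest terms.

Your original door holds the car with probability 1/6, so the other 5 collectively hold it with probability 5/6.
The host can always find 3 empty doors to open, so the reveals don't change that 5/6; it is now spread over the 2 remaining unopened doors.
P(win by switching) = (5/6) · (1/2) = 5/12.

5/12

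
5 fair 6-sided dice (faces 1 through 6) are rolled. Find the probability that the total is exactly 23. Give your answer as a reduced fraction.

305/7776

There are 6^5 = 7776 equally likely outcomes.
The number of ordered 5-tuples from {1,…,6} summing to 23 is 305.
P(sum = 23) = 305/7776.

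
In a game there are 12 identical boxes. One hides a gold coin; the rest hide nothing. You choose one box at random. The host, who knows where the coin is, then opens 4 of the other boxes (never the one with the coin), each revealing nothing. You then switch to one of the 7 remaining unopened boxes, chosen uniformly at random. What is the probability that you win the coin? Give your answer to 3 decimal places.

0.131

Your original box holds the coin with probability 1/12, so the other 11 collectively hold it with probability 11/12.
The host can always find 4 empty boxes to open, so the reveals don't change that 11/12; it is now spread over the 7 remaining unopened boxes.
P(win by switching) = (11/12) · (1/7) = 11/84 ≈ 0.131.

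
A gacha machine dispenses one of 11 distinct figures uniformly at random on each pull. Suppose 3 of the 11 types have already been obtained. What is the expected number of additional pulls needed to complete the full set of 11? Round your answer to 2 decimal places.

29.90

Starting from 3 distinct types, each trial gives a new one with probability (11−i)/11 when i types are held, so the wait for the next new type is 11/(11−i).
E = 11/8 + 11/7 + 11/6 + 11/5 + 11/4 + 11/3 + 11/2 + 11/1 = 8371/280 ≈ 29.90.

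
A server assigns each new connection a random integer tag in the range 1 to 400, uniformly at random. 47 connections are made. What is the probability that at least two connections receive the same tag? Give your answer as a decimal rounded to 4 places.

It's easier to compute the probability that all 47 are distinct.
P(all distinct) = 400/400 · 399/400 · ··· · 354/400 ≈ 0.0600.
So the probability of at least one match is 1 − 0.0600 = 0.9400.

0.9400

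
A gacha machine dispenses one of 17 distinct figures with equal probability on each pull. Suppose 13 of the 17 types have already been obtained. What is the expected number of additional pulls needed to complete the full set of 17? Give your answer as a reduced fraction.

Starting from 13 distinct types, each trial gives a new one with probability (17−i)/17 when i types are held, so the wait for the next new type is 17/(17−i).
E = 17/4 + 17/3 + 17/2 + 17/1 = 425/12.

425/12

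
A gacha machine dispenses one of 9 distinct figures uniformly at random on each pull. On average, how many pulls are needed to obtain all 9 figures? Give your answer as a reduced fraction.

7129/280

After i distinct types are collected, each trial gives a new one with probability (9−i)/9, so the expected wait for the next new type is 9/(9−i).
E = 9/9 + 9/8 + 9/7 + 9/6 + 9/5 + 9/4 + 9/3 + 9/2 + 9/1 = 7129/280.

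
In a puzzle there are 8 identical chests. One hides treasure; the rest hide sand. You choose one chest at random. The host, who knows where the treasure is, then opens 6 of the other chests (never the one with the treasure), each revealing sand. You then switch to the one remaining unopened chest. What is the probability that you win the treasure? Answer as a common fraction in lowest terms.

Your original chest holds the treasure with probability 1/8, so the other 7 collectively hold it with probability 7/8.
The host can always find 6 empty chests to open, so the reveals don't change that 7/8; it is now spread over the 1 remaining unopened chest.
P(win by switching) = (7/8) · (1/1) = 7/8.

7/8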